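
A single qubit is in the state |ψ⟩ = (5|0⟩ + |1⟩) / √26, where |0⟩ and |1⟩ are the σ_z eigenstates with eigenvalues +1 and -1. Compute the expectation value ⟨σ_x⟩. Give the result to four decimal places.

⟨σ_x⟩ = 2 Re(a* b)/(|a|²+|b|²) with a = 5, b = 1.
a* b = 5, so ⟨σ_x⟩ = 10/26.

0.3846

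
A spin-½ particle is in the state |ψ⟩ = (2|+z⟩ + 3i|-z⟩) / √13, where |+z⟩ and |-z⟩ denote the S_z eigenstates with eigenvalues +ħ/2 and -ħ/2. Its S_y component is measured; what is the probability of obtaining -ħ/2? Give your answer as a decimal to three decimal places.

|-y⟩ = (|+z⟩ - i|-z⟩)/√2, so ⟨-y|ψ⟩ = (-1) / (√2·√13).
P = |-1|² / 26 = 1/26.

0.038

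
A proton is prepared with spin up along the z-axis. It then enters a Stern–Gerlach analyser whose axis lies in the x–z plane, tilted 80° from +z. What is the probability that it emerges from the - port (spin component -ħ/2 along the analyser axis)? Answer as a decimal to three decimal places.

For spin-½, the probability of finding spin-up along an axis at angle θ to the initial spin direction is cos²(θ/2); spin-down is sin²(θ/2).
θ = 80°, so P = sin²(40°) ≈ 0.413.

0.413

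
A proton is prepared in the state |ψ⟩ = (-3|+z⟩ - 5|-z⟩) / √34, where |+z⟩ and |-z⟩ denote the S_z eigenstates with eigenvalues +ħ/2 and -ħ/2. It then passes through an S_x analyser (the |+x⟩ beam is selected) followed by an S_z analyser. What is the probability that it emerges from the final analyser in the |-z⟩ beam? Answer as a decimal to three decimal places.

0.471

First analyser (S_x): P(|+x⟩) = |⟨+x|ψ⟩|² = 64/68.
After stage 1 the state is |+x⟩; P(|-z⟩) = |⟨-z|+x⟩|² = 1/2.
Joint probability = 64/68 × 1/2 = 0.471.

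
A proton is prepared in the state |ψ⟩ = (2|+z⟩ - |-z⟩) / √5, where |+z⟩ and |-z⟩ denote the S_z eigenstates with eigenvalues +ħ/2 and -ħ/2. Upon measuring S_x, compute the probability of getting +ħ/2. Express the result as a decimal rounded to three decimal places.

|+x⟩ = (|+z⟩ + |-z⟩)/√2, so ⟨+x|ψ⟩ = (1) / (√2·√5).
P = |1|² / 10 = 1/10.

0.100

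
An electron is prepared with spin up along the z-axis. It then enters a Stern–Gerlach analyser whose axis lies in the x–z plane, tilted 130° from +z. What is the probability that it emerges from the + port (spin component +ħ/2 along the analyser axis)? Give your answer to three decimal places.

0.179

For spin-½, the probability of finding spin-up along an axis at angle θ to the initial spin direction is cos²(θ/2); spin-down is sin²(θ/2).
θ = 130°, so P = cos²(65°) ≈ 0.179.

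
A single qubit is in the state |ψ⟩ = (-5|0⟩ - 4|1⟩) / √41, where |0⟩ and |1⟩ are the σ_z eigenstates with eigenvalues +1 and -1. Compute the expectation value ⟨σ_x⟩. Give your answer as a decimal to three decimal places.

0.976

⟨σ_x⟩ = 2 Re(a* b)/(|a|²+|b|²) with a = -5, b = -4.
a* b = 20, so ⟨σ_x⟩ = 40/41.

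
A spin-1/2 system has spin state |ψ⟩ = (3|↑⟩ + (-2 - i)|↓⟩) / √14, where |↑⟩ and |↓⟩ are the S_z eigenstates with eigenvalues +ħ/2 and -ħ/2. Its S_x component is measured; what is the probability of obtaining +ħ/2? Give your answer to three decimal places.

0.071

|+x⟩ = (|↑⟩ + |↓⟩)/√2, so ⟨+x|ψ⟩ = (1 - i) / (√2·√14).
P = |1 - i|² / 28 = 2/28.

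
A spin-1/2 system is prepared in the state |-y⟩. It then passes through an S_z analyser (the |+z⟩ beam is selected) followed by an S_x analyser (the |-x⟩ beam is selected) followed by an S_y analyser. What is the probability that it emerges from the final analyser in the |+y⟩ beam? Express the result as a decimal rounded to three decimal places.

0.125

First analyser (S_z): from |-y⟩, P(|+z⟩) = 1/2.
After stage 1 the state is |+z⟩; P(|-x⟩) = |⟨-x|+z⟩|² = 1/2.
After stage 2 the state is |-x⟩; P(|+y⟩) = |⟨+y|-x⟩|² = 1/2.
Joint probability = 1/2 × 1/2 × 1/2 = 0.125.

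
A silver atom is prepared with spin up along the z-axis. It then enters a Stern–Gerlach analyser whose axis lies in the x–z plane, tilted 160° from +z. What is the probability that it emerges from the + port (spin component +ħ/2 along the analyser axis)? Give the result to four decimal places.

0.0302

For spin-½, the probability of finding spin-up along an axis at angle θ to the initial spin direction is cos²(θ/2); spin-down is sin²(θ/2).
θ = 160°, so P = cos²(80°) ≈ 0.0302.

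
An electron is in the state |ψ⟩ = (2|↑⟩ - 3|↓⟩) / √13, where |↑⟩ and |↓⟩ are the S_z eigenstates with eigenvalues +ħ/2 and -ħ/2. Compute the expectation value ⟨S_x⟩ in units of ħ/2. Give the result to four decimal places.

-0.9231

⟨σ_x⟩ = 2 Re(a* b)/(|a|²+|b|²) with a = 2, b = -3.
a* b = -6, so ⟨σ_x⟩ = -12/13.
⟨S_x⟩ = (ħ/2)·⟨σ_x⟩.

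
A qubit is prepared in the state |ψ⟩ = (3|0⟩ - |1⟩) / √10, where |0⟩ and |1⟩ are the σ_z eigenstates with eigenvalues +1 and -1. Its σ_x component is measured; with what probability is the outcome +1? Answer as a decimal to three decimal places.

|+x⟩ = (|0⟩ + |1⟩)/√2, so ⟨+x|ψ⟩ = (2) / (√2·√10).
P = |2|² / 20 = 4/20.

0.200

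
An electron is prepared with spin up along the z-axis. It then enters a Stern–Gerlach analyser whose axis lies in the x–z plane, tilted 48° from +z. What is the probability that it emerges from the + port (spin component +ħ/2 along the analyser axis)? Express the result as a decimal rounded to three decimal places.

For spin-½, the probability of finding spin-up along an axis at angle θ to the initial spin direction is cos²(θ/2); spin-down is sin²(θ/2).
θ = 48°, so P = cos²(24°) ≈ 0.835.

0.835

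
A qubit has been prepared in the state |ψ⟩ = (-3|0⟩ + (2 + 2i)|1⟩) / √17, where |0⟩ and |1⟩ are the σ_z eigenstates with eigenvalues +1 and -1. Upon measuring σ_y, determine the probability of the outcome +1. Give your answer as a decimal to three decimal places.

0.147

|+y⟩ = (|0⟩ + i|1⟩)/√2, so ⟨+y|ψ⟩ = (-1 - 2i) / (√2·√17).
P = |-1 - 2i|² / 34 = 5/34.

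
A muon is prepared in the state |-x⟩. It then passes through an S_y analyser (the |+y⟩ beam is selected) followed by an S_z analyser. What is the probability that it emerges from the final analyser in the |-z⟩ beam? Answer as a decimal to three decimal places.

First analyser (S_y): from |-x⟩, P(|+y⟩) = 1/2.
After stage 1 the state is |+y⟩; P(|-z⟩) = |⟨-z|+y⟩|² = 1/2.
Joint probability = 1/2 × 1/2 = 0.250.

0.250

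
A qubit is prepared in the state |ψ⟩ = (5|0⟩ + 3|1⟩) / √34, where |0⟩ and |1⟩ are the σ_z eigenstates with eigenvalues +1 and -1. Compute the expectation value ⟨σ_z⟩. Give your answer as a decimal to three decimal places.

⟨σ_z⟩ = |a|² - |b|² divided by |a|²+|b|², with a, b the |0⟩, |1⟩ amplitudes.
= (25 - 9)/34 = 16/34.

0.471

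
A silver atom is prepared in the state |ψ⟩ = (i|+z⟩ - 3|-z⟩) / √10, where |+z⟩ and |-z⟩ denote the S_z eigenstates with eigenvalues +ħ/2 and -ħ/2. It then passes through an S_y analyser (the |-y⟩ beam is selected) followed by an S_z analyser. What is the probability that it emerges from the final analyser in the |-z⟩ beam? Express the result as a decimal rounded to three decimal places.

First analyser (S_y): P(|-y⟩) = |⟨-y|ψ⟩|² = 4/20.
After stage 1 the state is |-y⟩; P(|-z⟩) = |⟨-z|-y⟩|² = 1/2.
Joint probability = 4/20 × 1/2 = 0.100.

0.100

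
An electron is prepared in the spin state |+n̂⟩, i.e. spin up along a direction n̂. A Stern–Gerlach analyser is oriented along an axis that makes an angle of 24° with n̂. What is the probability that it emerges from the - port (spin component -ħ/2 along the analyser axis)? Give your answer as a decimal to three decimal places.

0.043

For spin-½, the probability of finding spin-up along an axis at angle θ to the initial spin direction is cos²(θ/2); spin-down is sin²(θ/2).
θ = 24°, so P = sin²(12°) ≈ 0.043.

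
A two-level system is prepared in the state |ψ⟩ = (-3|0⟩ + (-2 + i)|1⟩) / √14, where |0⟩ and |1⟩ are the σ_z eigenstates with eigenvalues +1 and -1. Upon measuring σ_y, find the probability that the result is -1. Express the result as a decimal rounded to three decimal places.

0.714

|-y⟩ = (|0⟩ - i|1⟩)/√2, so ⟨-y|ψ⟩ = (-4 - 2i) / (√2·√14).
P = |-4 - 2i|² / 28 = 20/28.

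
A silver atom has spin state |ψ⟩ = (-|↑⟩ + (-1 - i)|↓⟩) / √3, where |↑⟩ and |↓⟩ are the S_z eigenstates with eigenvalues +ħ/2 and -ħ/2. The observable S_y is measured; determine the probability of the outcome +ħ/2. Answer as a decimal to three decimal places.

|+y⟩ = (|↑⟩ + i|↓⟩)/√2, so ⟨+y|ψ⟩ = (-2 + i) / (√2·√3).
P = |-2 + i|² / 6 = 5/6.

0.833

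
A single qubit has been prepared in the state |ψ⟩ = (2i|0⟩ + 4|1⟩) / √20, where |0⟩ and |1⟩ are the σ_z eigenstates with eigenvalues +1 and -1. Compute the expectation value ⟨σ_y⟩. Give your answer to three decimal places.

⟨σ_y⟩ = 2 Im(a* b)/(|a|²+|b|²) with a = 2i, b = 4.
a* b = -8i, so ⟨σ_y⟩ = -16/20.

-0.800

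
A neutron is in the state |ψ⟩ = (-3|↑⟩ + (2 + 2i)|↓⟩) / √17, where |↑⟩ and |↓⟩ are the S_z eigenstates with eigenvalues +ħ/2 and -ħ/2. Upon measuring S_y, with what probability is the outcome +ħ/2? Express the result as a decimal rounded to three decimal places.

|+y⟩ = (|↑⟩ + i|↓⟩)/√2, so ⟨+y|ψ⟩ = (-1 - 2i) / (√2·√17).
P = |-1 - 2i|² / 34 = 5/34.

0.147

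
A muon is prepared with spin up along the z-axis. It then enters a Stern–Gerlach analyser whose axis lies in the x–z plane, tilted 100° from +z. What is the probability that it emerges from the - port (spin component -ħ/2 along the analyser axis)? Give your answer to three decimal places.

For spin-½, the probability of finding spin-up along an axis at angle θ to the initial spin direction is cos²(θ/2); spin-down is sin²(θ/2).
θ = 100°, so P = sin²(50°) ≈ 0.587.

0.587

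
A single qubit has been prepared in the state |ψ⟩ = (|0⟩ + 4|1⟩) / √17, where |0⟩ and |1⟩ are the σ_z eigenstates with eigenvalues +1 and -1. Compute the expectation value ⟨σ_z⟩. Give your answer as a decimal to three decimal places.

⟨σ_z⟩ = |a|² - |b|² divided by |a|²+|b|², with a, b the |0⟩, |1⟩ amplitudes.
= (1 - 16)/17 = -15/17.

-0.882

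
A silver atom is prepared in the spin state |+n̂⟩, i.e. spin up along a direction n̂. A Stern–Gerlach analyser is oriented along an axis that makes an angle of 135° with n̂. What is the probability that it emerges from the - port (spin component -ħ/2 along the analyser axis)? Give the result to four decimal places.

For spin-½, the probability of finding spin-up along an axis at angle θ to the initial spin direction is cos²(θ/2); spin-down is sin²(θ/2).
θ = 135°, so P = sin²(67.5°) ≈ 0.8536.

0.8536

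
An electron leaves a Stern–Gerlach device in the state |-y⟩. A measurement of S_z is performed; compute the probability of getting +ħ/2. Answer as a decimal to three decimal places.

0.500

In the S_z basis, |-y⟩ = (|↑⟩ - i|↓⟩)/√2 and |+z⟩ = |↑⟩.
|⟨+z|-y⟩|² = 1/2.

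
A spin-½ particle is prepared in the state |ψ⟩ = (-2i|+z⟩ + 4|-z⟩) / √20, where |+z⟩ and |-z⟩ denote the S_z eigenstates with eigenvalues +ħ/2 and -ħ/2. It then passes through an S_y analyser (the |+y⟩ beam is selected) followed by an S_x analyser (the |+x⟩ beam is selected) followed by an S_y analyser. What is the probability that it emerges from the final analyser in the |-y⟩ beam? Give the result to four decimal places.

First analyser (S_y): P(|+y⟩) = |⟨+y|ψ⟩|² = 36/40.
After stage 1 the state is |+y⟩; P(|+x⟩) = |⟨+x|+y⟩|² = 1/2.
After stage 2 the state is |+x⟩; P(|-y⟩) = |⟨-y|+x⟩|² = 1/2.
Joint probability = 36/40 × 1/2 × 1/2 = 0.2250.

0.2250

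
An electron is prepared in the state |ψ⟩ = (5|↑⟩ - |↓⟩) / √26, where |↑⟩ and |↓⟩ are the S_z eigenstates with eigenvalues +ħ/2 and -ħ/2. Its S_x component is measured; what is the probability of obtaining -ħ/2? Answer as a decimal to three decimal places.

0.692

|-x⟩ = (|↑⟩ - |↓⟩)/√2, so ⟨-x|ψ⟩ = (6) / (√2·√26).
P = |6|² / 52 = 36/52.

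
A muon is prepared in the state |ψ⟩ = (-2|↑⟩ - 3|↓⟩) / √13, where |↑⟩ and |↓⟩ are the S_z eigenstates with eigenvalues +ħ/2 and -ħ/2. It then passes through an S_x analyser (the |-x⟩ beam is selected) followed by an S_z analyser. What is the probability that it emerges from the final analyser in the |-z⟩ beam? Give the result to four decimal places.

0.0192

First analyser (S_x): P(|-x⟩) = |⟨-x|ψ⟩|² = 1/26.
After stage 1 the state is |-x⟩; P(|-z⟩) = |⟨-z|-x⟩|² = 1/2.
Joint probability = 1/26 × 1/2 = 0.0192.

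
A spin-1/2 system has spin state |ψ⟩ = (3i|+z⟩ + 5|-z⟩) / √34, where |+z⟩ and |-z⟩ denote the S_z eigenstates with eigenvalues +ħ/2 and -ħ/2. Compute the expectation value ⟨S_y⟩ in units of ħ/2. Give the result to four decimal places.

-0.8824

⟨σ_y⟩ = 2 Im(a* b)/(|a|²+|b|²) with a = 3i, b = 5.
a* b = -15i, so ⟨σ_y⟩ = -30/34.
⟨S_y⟩ = (ħ/2)·⟨σ_y⟩.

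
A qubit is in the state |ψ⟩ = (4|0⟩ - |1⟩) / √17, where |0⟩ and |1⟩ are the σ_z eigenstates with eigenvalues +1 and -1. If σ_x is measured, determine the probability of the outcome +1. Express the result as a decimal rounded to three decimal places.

|+x⟩ = (|0⟩ + |1⟩)/√2, so ⟨+x|ψ⟩ = (3) / (√2·√17).
P = |3|² / 34 = 9/34.

0.265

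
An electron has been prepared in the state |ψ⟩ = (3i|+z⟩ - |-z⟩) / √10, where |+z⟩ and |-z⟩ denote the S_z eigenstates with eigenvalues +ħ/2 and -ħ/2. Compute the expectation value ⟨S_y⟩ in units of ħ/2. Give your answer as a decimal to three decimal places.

0.600

⟨σ_y⟩ = 2 Im(a* b)/(|a|²+|b|²) with a = 3i, b = -1.
a* b = 3i, so ⟨σ_y⟩ = 6/10.
⟨S_y⟩ = (ħ/2)·⟨σ_y⟩.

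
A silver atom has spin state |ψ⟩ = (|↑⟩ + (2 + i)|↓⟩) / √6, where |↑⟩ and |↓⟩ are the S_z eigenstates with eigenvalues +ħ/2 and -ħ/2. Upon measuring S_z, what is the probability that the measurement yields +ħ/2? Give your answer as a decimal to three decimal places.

The +ħ/2 outcome corresponds to |↑⟩. Its amplitude in |ψ⟩ is 1/√6.
P = |1|² / 6 = 1/6.

0.167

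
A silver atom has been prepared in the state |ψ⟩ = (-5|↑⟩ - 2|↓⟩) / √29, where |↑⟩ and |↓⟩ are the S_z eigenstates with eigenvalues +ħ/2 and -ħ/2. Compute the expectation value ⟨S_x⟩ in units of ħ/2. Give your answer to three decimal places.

0.690

⟨σ_x⟩ = 2 Re(a* b)/(|a|²+|b|²) with a = -5, b = -2.
a* b = 10, so ⟨σ_x⟩ = 20/29.
⟨S_x⟩ = (ħ/2)·⟨σ_x⟩.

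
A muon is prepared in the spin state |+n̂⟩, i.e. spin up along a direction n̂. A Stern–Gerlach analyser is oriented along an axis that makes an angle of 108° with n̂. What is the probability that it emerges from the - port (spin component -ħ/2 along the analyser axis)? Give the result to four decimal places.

0.6545

For spin-½, the probability of finding spin-up along an axis at angle θ to the initial spin direction is cos²(θ/2); spin-down is sin²(θ/2).
θ = 108°, so P = sin²(54°) ≈ 0.6545.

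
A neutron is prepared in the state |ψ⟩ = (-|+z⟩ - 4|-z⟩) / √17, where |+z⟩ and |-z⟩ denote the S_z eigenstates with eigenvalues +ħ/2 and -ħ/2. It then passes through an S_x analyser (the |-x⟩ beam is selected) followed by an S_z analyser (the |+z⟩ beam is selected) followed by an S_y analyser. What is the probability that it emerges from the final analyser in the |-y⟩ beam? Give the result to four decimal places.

0.0662

First analyser (S_x): P(|-x⟩) = |⟨-x|ψ⟩|² = 9/34.
After stage 1 the state is |-x⟩; P(|+z⟩) = |⟨+z|-x⟩|² = 1/2.
After stage 2 the state is |+z⟩; P(|-y⟩) = |⟨-y|+z⟩|² = 1/2.
Joint probability = 9/34 × 1/2 × 1/2 = 0.0662.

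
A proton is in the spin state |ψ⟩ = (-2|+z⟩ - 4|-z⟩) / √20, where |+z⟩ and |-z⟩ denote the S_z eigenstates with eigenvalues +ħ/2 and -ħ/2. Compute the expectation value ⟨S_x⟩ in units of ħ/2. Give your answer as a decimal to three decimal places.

⟨σ_x⟩ = 2 Re(a* b)/(|a|²+|b|²) with a = -2, b = -4.
a* b = 8, so ⟨σ_x⟩ = 16/20.
⟨S_x⟩ = (ħ/2)·⟨σ_x⟩.

0.800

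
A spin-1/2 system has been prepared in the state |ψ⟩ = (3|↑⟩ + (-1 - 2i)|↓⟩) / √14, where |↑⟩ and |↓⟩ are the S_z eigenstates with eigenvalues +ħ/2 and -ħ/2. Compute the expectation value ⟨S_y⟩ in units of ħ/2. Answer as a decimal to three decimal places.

⟨σ_y⟩ = 2 Im(a* b)/(|a|²+|b|²) with a = 3, b = (-1 - 2i).
a* b = (-3 - 6i), so ⟨σ_y⟩ = -12/14.
⟨S_y⟩ = (ħ/2)·⟨σ_y⟩.

-0.857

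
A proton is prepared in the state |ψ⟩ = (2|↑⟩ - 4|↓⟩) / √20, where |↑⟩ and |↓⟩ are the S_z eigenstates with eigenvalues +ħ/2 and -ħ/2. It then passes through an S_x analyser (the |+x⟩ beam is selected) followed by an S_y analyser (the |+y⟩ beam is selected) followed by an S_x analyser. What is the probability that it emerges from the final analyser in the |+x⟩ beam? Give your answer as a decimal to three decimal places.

0.025

First analyser (S_x): P(|+x⟩) = |⟨+x|ψ⟩|² = 4/40.
After stage 1 the state is |+x⟩; P(|+y⟩) = |⟨+y|+x⟩|² = 1/2.
After stage 2 the state is |+y⟩; P(|+x⟩) = |⟨+x|+y⟩|² = 1/2.
Joint probability = 4/40 × 1/2 × 1/2 = 0.025.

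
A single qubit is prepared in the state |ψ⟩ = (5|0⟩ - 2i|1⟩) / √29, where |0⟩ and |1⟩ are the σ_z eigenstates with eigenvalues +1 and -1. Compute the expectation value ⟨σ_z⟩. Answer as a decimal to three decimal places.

⟨σ_z⟩ = |a|² - |b|² divided by |a|²+|b|², with a, b the |0⟩, |1⟩ amplitudes.
= (25 - 4)/29 = 21/29.

0.724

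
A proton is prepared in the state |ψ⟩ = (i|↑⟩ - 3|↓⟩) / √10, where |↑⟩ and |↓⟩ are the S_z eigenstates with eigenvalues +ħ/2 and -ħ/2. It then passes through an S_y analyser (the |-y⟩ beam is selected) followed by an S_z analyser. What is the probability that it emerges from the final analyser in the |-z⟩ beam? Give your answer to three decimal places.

First analyser (S_y): P(|-y⟩) = |⟨-y|ψ⟩|² = 4/20.
After stage 1 the state is |-y⟩; P(|-z⟩) = |⟨-z|-y⟩|² = 1/2.
Joint probability = 4/20 × 1/2 = 0.100.

0.100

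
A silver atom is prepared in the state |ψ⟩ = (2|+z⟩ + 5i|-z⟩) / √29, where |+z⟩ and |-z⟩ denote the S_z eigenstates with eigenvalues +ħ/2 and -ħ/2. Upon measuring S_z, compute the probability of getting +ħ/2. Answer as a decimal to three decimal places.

The +ħ/2 outcome corresponds to |+z⟩. Its amplitude in |ψ⟩ is 2/√29.
P = |2|² / 29 = 4/29.

0.138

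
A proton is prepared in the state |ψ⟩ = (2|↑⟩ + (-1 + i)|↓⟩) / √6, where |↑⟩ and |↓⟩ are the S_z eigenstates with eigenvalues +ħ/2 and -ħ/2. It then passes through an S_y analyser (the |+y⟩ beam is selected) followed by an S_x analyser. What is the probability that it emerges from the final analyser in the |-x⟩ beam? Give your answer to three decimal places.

First analyser (S_y): P(|+y⟩) = |⟨+y|ψ⟩|² = 10/12.
After stage 1 the state is |+y⟩; P(|-x⟩) = |⟨-x|+y⟩|² = 1/2.
Joint probability = 10/12 × 1/2 = 0.417.

0.417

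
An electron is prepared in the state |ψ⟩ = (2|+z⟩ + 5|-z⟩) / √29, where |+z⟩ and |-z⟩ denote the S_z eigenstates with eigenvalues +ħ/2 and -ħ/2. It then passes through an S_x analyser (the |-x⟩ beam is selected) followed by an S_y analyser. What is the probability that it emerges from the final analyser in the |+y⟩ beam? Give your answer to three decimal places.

0.078

First analyser (S_x): P(|-x⟩) = |⟨-x|ψ⟩|² = 9/58.
After stage 1 the state is |-x⟩; P(|+y⟩) = |⟨+y|-x⟩|² = 1/2.
Joint probability = 9/58 × 1/2 = 0.078.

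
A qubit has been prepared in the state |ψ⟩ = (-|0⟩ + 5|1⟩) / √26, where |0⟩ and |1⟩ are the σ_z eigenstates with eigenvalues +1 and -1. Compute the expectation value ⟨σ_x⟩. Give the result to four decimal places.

-0.3846

⟨σ_x⟩ = 2 Re(a* b)/(|a|²+|b|²) with a = -1, b = 5.
a* b = -5, so ⟨σ_x⟩ = -10/26.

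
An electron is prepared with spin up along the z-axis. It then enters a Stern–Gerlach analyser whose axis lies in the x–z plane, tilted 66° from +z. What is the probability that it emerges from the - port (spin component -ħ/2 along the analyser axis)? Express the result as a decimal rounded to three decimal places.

For spin-½, the probability of finding spin-up along an axis at angle θ to the initial spin direction is cos²(θ/2); spin-down is sin²(θ/2).
θ = 66°, so P = sin²(33°) ≈ 0.297.

0.297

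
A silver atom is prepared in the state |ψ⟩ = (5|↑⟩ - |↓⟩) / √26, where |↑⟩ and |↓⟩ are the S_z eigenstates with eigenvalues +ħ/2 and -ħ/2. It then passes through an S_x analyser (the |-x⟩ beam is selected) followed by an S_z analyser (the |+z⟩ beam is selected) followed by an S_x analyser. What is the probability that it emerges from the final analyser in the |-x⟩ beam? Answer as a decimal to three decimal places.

First analyser (S_x): P(|-x⟩) = |⟨-x|ψ⟩|² = 36/52.
After stage 1 the state is |-x⟩; P(|+z⟩) = |⟨+z|-x⟩|² = 1/2.
After stage 2 the state is |+z⟩; P(|-x⟩) = |⟨-x|+z⟩|² = 1/2.
Joint probability = 36/52 × 1/2 × 1/2 = 0.173.

0.173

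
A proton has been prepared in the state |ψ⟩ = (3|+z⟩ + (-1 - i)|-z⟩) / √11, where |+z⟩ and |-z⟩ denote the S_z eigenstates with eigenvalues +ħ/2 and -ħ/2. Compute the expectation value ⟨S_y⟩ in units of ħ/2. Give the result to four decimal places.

-0.5455

⟨σ_y⟩ = 2 Im(a* b)/(|a|²+|b|²) with a = 3, b = (-1 - i).
a* b = (-3 - 3i), so ⟨σ_y⟩ = -6/11.
⟨S_y⟩ = (ħ/2)·⟨σ_y⟩.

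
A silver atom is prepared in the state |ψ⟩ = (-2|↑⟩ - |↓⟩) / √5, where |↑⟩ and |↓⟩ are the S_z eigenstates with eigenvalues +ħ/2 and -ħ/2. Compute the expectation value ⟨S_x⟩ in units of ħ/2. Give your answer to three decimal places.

0.800

⟨σ_x⟩ = 2 Re(a* b)/(|a|²+|b|²) with a = -2, b = -1.
a* b = 2, so ⟨σ_x⟩ = 4/5.
⟨S_x⟩ = (ħ/2)·⟨σ_x⟩.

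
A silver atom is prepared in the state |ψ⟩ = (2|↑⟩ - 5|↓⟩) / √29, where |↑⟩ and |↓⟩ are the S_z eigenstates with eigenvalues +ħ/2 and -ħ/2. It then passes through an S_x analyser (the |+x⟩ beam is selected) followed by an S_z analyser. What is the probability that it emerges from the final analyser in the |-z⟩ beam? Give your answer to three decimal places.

0.078

First analyser (S_x): P(|+x⟩) = |⟨+x|ψ⟩|² = 9/58.
After stage 1 the state is |+x⟩; P(|-z⟩) = |⟨-z|+x⟩|² = 1/2.
Joint probability = 9/58 × 1/2 = 0.078.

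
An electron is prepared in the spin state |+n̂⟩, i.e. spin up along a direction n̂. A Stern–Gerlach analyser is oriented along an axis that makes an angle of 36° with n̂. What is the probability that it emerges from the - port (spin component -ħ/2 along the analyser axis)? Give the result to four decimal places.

For spin-½, the probability of finding spin-up along an axis at angle θ to the initial spin direction is cos²(θ/2); spin-down is sin²(θ/2).
θ = 36°, so P = sin²(18°) ≈ 0.0955.

0.0955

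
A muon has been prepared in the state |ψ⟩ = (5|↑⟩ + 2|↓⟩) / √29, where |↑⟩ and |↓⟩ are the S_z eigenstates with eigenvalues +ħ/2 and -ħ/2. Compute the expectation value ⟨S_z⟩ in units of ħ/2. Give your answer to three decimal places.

0.724

⟨σ_z⟩ = |a|² - |b|² divided by |a|²+|b|², with a, b the |↑⟩, |↓⟩ amplitudes.
= (25 - 4)/29 = 21/29.
⟨S_z⟩ = (ħ/2)·⟨σ_z⟩.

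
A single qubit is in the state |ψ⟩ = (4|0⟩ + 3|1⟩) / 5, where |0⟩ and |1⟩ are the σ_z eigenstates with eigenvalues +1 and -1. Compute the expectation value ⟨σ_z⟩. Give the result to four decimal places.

0.2800

⟨σ_z⟩ = |a|² - |b|² divided by |a|²+|b|², with a, b the |0⟩, |1⟩ amplitudes.
= (16 - 9)/25 = 7/25.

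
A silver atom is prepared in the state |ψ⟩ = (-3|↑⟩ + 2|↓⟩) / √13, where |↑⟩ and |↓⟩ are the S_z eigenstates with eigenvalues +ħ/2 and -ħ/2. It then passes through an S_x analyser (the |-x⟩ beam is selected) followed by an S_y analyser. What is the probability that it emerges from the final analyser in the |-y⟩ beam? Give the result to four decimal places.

0.4808

First analyser (S_x): P(|-x⟩) = |⟨-x|ψ⟩|² = 25/26.
After stage 1 the state is |-x⟩; P(|-y⟩) = |⟨-y|-x⟩|² = 1/2.
Joint probability = 25/26 × 1/2 = 0.4808.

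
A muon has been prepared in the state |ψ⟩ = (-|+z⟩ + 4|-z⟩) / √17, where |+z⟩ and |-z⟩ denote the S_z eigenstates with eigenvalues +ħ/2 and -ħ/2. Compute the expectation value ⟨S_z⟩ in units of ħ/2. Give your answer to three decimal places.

⟨σ_z⟩ = |a|² - |b|² divided by |a|²+|b|², with a, b the |+z⟩, |-z⟩ amplitudes.
= (1 - 16)/17 = -15/17.
⟨S_z⟩ = (ħ/2)·⟨σ_z⟩.

-0.882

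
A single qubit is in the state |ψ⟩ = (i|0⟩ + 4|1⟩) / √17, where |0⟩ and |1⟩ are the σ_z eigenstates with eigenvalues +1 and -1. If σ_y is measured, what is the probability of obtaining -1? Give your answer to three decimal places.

0.735

|-y⟩ = (|0⟩ - i|1⟩)/√2, so ⟨-y|ψ⟩ = (5i) / (√2·√17).
P = |5i|² / 34 = 25/34.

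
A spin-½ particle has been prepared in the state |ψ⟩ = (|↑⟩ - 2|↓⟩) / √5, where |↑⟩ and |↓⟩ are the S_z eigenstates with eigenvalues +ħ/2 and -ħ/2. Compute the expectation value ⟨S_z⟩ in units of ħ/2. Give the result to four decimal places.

-0.6000

⟨σ_z⟩ = |a|² - |b|² divided by |a|²+|b|², with a, b the |↑⟩, |↓⟩ amplitudes.
= (1 - 4)/5 = -3/5.
⟨S_z⟩ = (ħ/2)·⟨σ_z⟩.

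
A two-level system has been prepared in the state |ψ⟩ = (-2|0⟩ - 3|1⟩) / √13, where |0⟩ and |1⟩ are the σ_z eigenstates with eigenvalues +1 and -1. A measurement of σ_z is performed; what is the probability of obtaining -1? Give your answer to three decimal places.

The -1 outcome corresponds to |1⟩. Its amplitude in |ψ⟩ is -3/√13.
P = |-3|² / 13 = 9/13.

0.692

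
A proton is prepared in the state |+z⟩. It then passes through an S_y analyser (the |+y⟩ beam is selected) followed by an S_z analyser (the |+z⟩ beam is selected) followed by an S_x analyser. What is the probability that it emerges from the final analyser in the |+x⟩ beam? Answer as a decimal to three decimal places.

First analyser (S_y): from |+z⟩, P(|+y⟩) = 1/2.
After stage 1 the state is |+y⟩; P(|+z⟩) = |⟨+z|+y⟩|² = 1/2.
After stage 2 the state is |+z⟩; P(|+x⟩) = |⟨+x|+z⟩|² = 1/2.
Joint probability = 1/2 × 1/2 × 1/2 = 0.125.

0.125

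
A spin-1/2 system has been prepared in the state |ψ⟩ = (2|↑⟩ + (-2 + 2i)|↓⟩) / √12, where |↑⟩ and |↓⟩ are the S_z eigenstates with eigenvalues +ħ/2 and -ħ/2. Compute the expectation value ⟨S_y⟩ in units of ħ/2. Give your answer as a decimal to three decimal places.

⟨σ_y⟩ = 2 Im(a* b)/(|a|²+|b|²) with a = 2, b = (-2 + 2i).
a* b = (-4 + 4i), so ⟨σ_y⟩ = 8/12.
⟨S_y⟩ = (ħ/2)·⟨σ_y⟩.

0.667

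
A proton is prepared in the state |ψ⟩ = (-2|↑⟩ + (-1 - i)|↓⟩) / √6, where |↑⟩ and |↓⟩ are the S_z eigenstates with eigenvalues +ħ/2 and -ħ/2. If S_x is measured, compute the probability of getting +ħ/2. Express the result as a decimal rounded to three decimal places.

0.833

|+x⟩ = (|↑⟩ + |↓⟩)/√2, so ⟨+x|ψ⟩ = (-3 - i) / (√2·√6).
P = |-3 - i|² / 12 = 10/12.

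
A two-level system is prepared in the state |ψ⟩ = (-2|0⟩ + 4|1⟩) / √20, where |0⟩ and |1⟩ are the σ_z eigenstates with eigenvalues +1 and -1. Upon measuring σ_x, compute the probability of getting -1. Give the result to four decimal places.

|-x⟩ = (|0⟩ - |1⟩)/√2, so ⟨-x|ψ⟩ = (-6) / (√2·√20).
P = |-6|² / 40 = 36/40.

0.9000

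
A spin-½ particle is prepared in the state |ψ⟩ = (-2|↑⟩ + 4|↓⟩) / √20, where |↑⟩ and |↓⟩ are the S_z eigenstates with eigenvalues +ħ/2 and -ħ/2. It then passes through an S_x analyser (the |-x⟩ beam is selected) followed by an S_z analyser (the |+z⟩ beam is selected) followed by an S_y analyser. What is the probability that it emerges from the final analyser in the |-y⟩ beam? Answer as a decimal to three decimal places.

0.225

First analyser (S_x): P(|-x⟩) = |⟨-x|ψ⟩|² = 36/40.
After stage 1 the state is |-x⟩; P(|+z⟩) = |⟨+z|-x⟩|² = 1/2.
After stage 2 the state is |+z⟩; P(|-y⟩) = |⟨-y|+z⟩|² = 1/2.
Joint probability = 36/40 × 1/2 × 1/2 = 0.225.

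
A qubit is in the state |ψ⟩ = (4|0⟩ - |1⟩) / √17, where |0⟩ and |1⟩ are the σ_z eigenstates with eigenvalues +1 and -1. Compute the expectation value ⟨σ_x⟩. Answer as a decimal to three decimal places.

-0.471

⟨σ_x⟩ = 2 Re(a* b)/(|a|²+|b|²) with a = 4, b = -1.
a* b = -4, so ⟨σ_x⟩ = -8/17.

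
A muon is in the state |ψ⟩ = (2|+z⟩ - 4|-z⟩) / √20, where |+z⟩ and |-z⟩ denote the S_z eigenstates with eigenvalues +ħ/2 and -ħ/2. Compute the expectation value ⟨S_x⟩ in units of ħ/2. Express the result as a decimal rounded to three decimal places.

⟨σ_x⟩ = 2 Re(a* b)/(|a|²+|b|²) with a = 2, b = -4.
a* b = -8, so ⟨σ_x⟩ = -16/20.
⟨S_x⟩ = (ħ/2)·⟨σ_x⟩.

-0.800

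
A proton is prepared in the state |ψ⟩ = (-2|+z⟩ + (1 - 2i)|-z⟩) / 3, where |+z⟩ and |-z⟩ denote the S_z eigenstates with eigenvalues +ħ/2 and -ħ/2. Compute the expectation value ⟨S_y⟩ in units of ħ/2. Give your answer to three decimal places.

⟨σ_y⟩ = 2 Im(a* b)/(|a|²+|b|²) with a = -2, b = (1 - 2i).
a* b = (-2 + 4i), so ⟨σ_y⟩ = 8/9.
⟨S_y⟩ = (ħ/2)·⟨σ_y⟩.

0.889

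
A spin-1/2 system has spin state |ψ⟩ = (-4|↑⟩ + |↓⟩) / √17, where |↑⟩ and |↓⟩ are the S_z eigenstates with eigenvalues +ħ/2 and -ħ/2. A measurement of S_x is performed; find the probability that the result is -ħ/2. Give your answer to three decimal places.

|-x⟩ = (|↑⟩ - |↓⟩)/√2, so ⟨-x|ψ⟩ = (-5) / (√2·√17).
P = |-5|² / 34 = 25/34.

0.735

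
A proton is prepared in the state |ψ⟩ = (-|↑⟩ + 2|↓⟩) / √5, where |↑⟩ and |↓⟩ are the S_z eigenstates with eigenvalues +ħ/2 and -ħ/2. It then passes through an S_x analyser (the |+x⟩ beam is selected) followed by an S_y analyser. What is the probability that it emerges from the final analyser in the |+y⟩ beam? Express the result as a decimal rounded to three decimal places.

First analyser (S_x): P(|+x⟩) = |⟨+x|ψ⟩|² = 1/10.
After stage 1 the state is |+x⟩; P(|+y⟩) = |⟨+y|+x⟩|² = 1/2.
Joint probability = 1/10 × 1/2 = 0.050.

0.050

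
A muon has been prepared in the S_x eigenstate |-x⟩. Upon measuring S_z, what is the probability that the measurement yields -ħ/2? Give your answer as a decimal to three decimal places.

0.500

In the S_z basis, |-x⟩ = (|+z⟩ - |-z⟩)/√2 and |-z⟩ = |-z⟩.
|⟨-z|-x⟩|² = 1/2.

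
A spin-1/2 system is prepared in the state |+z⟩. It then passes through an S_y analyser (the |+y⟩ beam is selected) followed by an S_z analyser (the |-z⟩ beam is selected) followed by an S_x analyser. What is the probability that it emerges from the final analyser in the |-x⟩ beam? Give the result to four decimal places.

First analyser (S_y): from |+z⟩, P(|+y⟩) = 1/2.
After stage 1 the state is |+y⟩; P(|-z⟩) = |⟨-z|+y⟩|² = 1/2.
After stage 2 the state is |-z⟩; P(|-x⟩) = |⟨-x|-z⟩|² = 1/2.
Joint probability = 1/2 × 1/2 × 1/2 = 0.1250.

0.1250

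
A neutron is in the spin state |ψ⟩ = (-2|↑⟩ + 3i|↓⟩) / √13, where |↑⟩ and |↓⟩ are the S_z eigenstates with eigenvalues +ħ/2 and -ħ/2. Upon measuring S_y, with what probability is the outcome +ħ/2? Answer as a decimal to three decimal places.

|+y⟩ = (|↑⟩ + i|↓⟩)/√2, so ⟨+y|ψ⟩ = (1) / (√2·√13).
P = |1|² / 26 = 1/26.

0.038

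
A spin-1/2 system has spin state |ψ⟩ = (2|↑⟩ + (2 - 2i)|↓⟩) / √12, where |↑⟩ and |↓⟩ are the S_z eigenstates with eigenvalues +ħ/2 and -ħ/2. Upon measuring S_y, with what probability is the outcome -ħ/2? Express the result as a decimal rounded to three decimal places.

|-y⟩ = (|↑⟩ - i|↓⟩)/√2, so ⟨-y|ψ⟩ = (4 + 2i) / (√2·√12).
P = |4 + 2i|² / 24 = 20/24.

0.833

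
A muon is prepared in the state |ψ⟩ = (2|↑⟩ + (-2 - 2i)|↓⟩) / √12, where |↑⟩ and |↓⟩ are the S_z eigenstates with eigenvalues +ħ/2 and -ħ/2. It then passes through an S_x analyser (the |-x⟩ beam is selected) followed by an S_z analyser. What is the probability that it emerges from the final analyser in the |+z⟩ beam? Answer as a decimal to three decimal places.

First analyser (S_x): P(|-x⟩) = |⟨-x|ψ⟩|² = 20/24.
After stage 1 the state is |-x⟩; P(|+z⟩) = |⟨+z|-x⟩|² = 1/2.
Joint probability = 20/24 × 1/2 = 0.417.

0.417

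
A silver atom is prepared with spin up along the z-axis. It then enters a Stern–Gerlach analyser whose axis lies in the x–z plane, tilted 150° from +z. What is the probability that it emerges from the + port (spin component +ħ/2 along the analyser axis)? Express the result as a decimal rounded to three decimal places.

For spin-½, the probability of finding spin-up along an axis at angle θ to the initial spin direction is cos²(θ/2); spin-down is sin²(θ/2).
θ = 150°, so P = cos²(75°) ≈ 0.067.

0.067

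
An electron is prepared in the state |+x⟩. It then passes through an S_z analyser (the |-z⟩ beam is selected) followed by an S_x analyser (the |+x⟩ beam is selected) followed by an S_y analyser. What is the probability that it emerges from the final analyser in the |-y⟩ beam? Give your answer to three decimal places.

0.125

First analyser (S_z): from |+x⟩, P(|-z⟩) = 1/2.
After stage 1 the state is |-z⟩; P(|+x⟩) = |⟨+x|-z⟩|² = 1/2.
After stage 2 the state is |+x⟩; P(|-y⟩) = |⟨-y|+x⟩|² = 1/2.
Joint probability = 1/2 × 1/2 × 1/2 = 0.125.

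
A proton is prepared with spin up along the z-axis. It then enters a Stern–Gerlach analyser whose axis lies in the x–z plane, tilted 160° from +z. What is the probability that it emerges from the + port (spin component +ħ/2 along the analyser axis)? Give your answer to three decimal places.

For spin-½, the probability of finding spin-up along an axis at angle θ to the initial spin direction is cos²(θ/2); spin-down is sin²(θ/2).
θ = 160°, so P = cos²(80°) ≈ 0.030.

0.030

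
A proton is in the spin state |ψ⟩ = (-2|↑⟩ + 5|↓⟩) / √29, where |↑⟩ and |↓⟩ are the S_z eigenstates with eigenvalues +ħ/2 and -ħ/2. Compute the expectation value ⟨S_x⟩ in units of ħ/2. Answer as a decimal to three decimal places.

-0.690

⟨σ_x⟩ = 2 Re(a* b)/(|a|²+|b|²) with a = -2, b = 5.
a* b = -10, so ⟨σ_x⟩ = -20/29.
⟨S_x⟩ = (ħ/2)·⟨σ_x⟩.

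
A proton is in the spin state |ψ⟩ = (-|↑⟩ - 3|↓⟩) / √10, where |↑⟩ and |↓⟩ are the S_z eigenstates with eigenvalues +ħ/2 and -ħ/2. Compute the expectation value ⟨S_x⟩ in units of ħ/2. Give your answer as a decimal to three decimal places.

⟨σ_x⟩ = 2 Re(a* b)/(|a|²+|b|²) with a = -1, b = -3.
a* b = 3, so ⟨σ_x⟩ = 6/10.
⟨S_x⟩ = (ħ/2)·⟨σ_x⟩.

0.600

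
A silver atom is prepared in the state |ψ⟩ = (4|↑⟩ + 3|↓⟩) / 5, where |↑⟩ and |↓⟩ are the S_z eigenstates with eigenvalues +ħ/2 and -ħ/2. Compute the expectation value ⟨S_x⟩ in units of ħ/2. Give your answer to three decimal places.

⟨σ_x⟩ = 2 Re(a* b)/(|a|²+|b|²) with a = 4, b = 3.
a* b = 12, so ⟨σ_x⟩ = 24/25.
⟨S_x⟩ = (ħ/2)·⟨σ_x⟩.

0.960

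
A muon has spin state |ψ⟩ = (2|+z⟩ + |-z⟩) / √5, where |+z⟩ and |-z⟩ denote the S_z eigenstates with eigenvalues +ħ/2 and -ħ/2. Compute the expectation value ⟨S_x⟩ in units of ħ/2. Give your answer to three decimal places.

⟨σ_x⟩ = 2 Re(a* b)/(|a|²+|b|²) with a = 2, b = 1.
a* b = 2, so ⟨σ_x⟩ = 4/5.
⟨S_x⟩ = (ħ/2)·⟨σ_x⟩.

0.800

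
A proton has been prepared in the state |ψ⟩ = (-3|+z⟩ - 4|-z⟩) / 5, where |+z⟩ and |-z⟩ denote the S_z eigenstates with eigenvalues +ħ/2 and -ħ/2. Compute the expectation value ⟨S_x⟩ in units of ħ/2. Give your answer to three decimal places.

⟨σ_x⟩ = 2 Re(a* b)/(|a|²+|b|²) with a = -3, b = -4.
a* b = 12, so ⟨σ_x⟩ = 24/25.
⟨S_x⟩ = (ħ/2)·⟨σ_x⟩.

0.960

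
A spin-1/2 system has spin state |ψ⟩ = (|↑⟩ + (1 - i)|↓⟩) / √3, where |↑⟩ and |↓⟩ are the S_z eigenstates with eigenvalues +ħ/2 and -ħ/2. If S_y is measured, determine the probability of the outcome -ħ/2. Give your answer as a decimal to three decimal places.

0.833

|-y⟩ = (|↑⟩ - i|↓⟩)/√2, so ⟨-y|ψ⟩ = (2 + i) / (√2·√3).
P = |2 + i|² / 6 = 5/6.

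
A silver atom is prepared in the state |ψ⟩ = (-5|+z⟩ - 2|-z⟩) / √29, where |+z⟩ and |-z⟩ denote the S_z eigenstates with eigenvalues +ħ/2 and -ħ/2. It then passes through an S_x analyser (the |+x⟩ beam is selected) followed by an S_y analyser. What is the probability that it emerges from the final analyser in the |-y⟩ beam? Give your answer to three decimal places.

0.422

First analyser (S_x): P(|+x⟩) = |⟨+x|ψ⟩|² = 49/58.
After stage 1 the state is |+x⟩; P(|-y⟩) = |⟨-y|+x⟩|² = 1/2.
Joint probability = 49/58 × 1/2 = 0.422.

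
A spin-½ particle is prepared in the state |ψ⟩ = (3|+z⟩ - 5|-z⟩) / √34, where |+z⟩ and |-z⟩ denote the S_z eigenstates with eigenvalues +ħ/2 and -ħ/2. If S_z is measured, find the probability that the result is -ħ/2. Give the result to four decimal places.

The -ħ/2 outcome corresponds to |-z⟩. Its amplitude in |ψ⟩ is -5/√34.
P = |-5|² / 34 = 25/34.

0.7353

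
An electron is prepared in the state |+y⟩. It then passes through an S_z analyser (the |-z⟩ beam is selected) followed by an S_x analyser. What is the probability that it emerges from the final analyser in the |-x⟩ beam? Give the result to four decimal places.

First analyser (S_z): from |+y⟩, P(|-z⟩) = 1/2.
After stage 1 the state is |-z⟩; P(|-x⟩) = |⟨-x|-z⟩|² = 1/2.
Joint probability = 1/2 × 1/2 = 0.2500.

0.2500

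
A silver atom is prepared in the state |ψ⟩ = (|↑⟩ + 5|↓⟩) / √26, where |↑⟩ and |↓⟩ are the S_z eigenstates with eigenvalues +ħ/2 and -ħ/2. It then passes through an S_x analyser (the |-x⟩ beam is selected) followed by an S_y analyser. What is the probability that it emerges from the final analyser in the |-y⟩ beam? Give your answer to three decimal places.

First analyser (S_x): P(|-x⟩) = |⟨-x|ψ⟩|² = 16/52.
After stage 1 the state is |-x⟩; P(|-y⟩) = |⟨-y|-x⟩|² = 1/2.
Joint probability = 16/52 × 1/2 = 0.154.

0.154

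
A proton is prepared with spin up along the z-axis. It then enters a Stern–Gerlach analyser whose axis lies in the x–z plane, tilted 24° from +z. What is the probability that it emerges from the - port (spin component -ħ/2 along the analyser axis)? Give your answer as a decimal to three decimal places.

0.043

For spin-½, the probability of finding spin-up along an axis at angle θ to the initial spin direction is cos²(θ/2); spin-down is sin²(θ/2).
θ = 24°, so P = sin²(12°) ≈ 0.043.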